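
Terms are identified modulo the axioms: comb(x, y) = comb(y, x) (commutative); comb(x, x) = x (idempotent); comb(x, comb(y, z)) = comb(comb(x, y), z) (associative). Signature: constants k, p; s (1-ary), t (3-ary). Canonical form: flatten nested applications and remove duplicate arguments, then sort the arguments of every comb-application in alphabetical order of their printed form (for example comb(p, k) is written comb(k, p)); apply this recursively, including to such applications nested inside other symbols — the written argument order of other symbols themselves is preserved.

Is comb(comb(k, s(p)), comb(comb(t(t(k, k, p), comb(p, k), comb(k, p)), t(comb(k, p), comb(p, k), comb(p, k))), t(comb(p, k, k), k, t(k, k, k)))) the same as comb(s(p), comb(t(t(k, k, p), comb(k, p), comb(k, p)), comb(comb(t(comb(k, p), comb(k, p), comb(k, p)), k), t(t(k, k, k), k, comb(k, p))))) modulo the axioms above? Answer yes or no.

Left:  comb(comb(k, s(p)), comb(comb(t(t(k, k, p), comb(p, k), comb(k, p)), t(comb(k, p), comb(p, k), comb(p, k))), t(comb(p, k, k), k, t(k, k, k))))
  Merge nested applications:  comb(k, s(p), t(t(k, k, p), comb(p, k), comb(k, p)), t(comb(k, p), comb(p, k), comb(p, k)), t(comb(p, k, k), k, t(k, k, k)))
  Inside:  t(t(k, k, p), comb(p, k), comb(k, p))  →  t(t(k, k, p), comb(k, p), comb(k, p))
  Canonicalize subterm:  t(comb(k, p), comb(p, k), comb(p, k))  →  t(comb(k, p), comb(k, p), comb(k, p))
  Inside:  t(comb(p, k, k), k, t(k, k, k))  →  t(comb(k, p), k, t(k, k, k))
  Sort:  comb(k, s(p), t(comb(k, p), comb(k, p), comb(k, p)), t(comb(k, p), k, t(k, k, k)), t(t(k, k, p), comb(k, p), comb(k, p)))
Right:  comb(s(p), comb(t(t(k, k, p), comb(k, p), comb(k, p)), comb(comb(t(comb(k, p), comb(k, p), comb(k, p)), k), t(t(k, k, k), k, comb(k, p)))))
  Merge nested applications:  comb(s(p), t(t(k, k, p), comb(k, p), comb(k, p)), t(comb(k, p), comb(k, p), comb(k, p)), k, t(t(k, k, k), k, comb(k, p)))
  Order the arguments:  comb(k, s(p), t(comb(k, p), comb(k, p), comb(k, p)), t(t(k, k, k), k, comb(k, p)), t(t(k, k, p), comb(k, p), comb(k, p)))

Answer: no — comb(k, s(p), t(comb(k, p), comb(k, p), comb(k, p)), t(comb(k, p), k, t(k, k, k)), t(t(k, k, p), comb(k, p), comb(k, p))) vs comb(k, s(p), t(comb(k, p), comb(k, p), comb(k, p)), t(t(k, k, k), k, comb(k, p)), t(t(k, k, p), comb(k, p), comb(k, p)))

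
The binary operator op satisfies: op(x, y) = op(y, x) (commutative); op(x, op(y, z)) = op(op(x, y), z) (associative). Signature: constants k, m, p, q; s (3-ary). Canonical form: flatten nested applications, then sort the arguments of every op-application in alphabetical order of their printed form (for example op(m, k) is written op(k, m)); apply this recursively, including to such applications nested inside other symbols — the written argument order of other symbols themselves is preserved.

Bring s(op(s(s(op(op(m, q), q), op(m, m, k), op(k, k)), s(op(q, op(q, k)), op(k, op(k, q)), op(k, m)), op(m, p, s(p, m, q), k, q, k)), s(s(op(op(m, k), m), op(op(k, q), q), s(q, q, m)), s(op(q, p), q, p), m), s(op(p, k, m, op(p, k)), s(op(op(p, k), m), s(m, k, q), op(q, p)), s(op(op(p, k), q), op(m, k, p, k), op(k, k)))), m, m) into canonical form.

Answer: s(op(s(op(k, k, m, p, p), s(op(k, m, p), s(m, k, q), op(p, q)), s(op(k, p, q), op(k, k, m, p), op(k, k))), s(s(op(k, m, m), op(k, q, q), s(q, q, m)), s(op(p, q), q, p), m), s(s(op(m, q, q), op(k, m, m), op(k, k)), s(op(k, q, q), op(k, k, q), op(k, m)), op(k, k, m, p, q, s(p, m, q)))), m, m)

Derivation:
Focus inside:  op(s(s(op(op(m, q), q), op(m, m, k), op(k, k)), s(op(q, op(q, k)), op(k, op(k, q)), op(k, m)), op(m, p, s(p, m, q), k, q, k)), s(s(op(op(m, k), m), op(op(k, q), q), s(q, q, m)), s(op(q, p), q, p), m), s(op(p, k, m, op(p, k)), s(op(op(p, k), m), s(m, k, q), op(q, p)), s(op(op(p, k), q), op(m, k, p, k), op(k, k))))
Simplify inside:  s(s(op(op(m, q), q), op(m, m, k), op(k, k)), s(op(q, op(q, k)), op(k, op(k, q)), op(k, m)), op(m, p, s(p, m, q), k, q, k))  →  s(s(op(m, q, q), op(k, m, m), op(k, k)), s(op(k, q, q), op(k, k, q), op(k, m)), op(k, k, m, p, q, s(p, m, q)))
Canonicalize subterm:  s(s(op(op(m, k), m), op(op(k, q), q), s(q, q, m)), s(op(q, p), q, p), m)  →  s(s(op(k, m, m), op(k, q, q), s(q, q, m)), s(op(p, q), q, p), m)
Inside:  s(op(p, k, m, op(p, k)), s(op(op(p, k), m), s(m, k, q), op(q, p)), s(op(op(p, k), q), op(m, k, p, k), op(k, k)))  →  s(op(k, k, m, p, p), s(op(k, m, p), s(m, k, q), op(p, q)), s(op(k, p, q), op(k, k, m, p), op(k, k)))
Sort arguments:  op(s(op(k, k, m, p, p), s(op(k, m, p), s(m, k, q), op(p, q)), s(op(k, p, q), op(k, k, m, p), op(k, k))), s(s(op(k, m, m), op(k, q, q), s(q, q, m)), s(op(p, q), q, p), m), s(s(op(m, q, q), op(k, m, m), op(k, k)), s(op(k, q, q), op(k, k, q), op(k, m)), op(k, k, m, p, q, s(p, m, q))))
Put back:  s(op(s(op(k, k, m, p, p), s(op(k, m, p), s(m, k, q), op(p, q)), s(op(k, p, q), op(k, k, m, p), op(k, k))), s(s(op(k, m, m), op(k, q, q), s(q, q, m)), s(op(p, q), q, p), m), s(s(op(m, q, q), op(k, m, m), op(k, k)), s(op(k, q, q), op(k, k, q), op(k, m)), op(k, k, m, p, q, s(p, m, q)))), m, m)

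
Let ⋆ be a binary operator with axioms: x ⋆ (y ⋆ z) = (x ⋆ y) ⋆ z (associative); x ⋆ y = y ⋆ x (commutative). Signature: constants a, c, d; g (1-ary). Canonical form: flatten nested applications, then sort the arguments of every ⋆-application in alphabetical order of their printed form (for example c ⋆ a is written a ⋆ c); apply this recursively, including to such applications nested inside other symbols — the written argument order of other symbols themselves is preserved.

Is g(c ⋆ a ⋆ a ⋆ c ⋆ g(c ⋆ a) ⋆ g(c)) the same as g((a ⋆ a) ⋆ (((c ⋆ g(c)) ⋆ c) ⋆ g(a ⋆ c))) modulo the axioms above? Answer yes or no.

Answer: yes — both canonical forms are g(a ⋆ a ⋆ c ⋆ c ⋆ g(a ⋆ c) ⋆ g(c))

Derivation:
Left:  g(c ⋆ a ⋆ a ⋆ c ⋆ g(c ⋆ a) ⋆ g(c))
  Focus inside:  c ⋆ a ⋆ a ⋆ c ⋆ g(c ⋆ a) ⋆ g(c)
  Inside:  g(c ⋆ a)  →  g(a ⋆ c)
  Sort:  a ⋆ a ⋆ c ⋆ c ⋆ g(a ⋆ c) ⋆ g(c)
  Reassemble:  g(a ⋆ a ⋆ c ⋆ c ⋆ g(a ⋆ c) ⋆ g(c))
Right:  g((a ⋆ a) ⋆ (((c ⋆ g(c)) ⋆ c) ⋆ g(a ⋆ c)))
  Work inside:  (a ⋆ a) ⋆ (((c ⋆ g(c)) ⋆ c) ⋆ g(a ⋆ c))
  Merge nested applications:  a ⋆ a ⋆ c ⋆ g(c) ⋆ c ⋆ g(a ⋆ c)
  Sort:  a ⋆ a ⋆ c ⋆ c ⋆ g(a ⋆ c) ⋆ g(c)
  Put back:  g(a ⋆ a ⋆ c ⋆ c ⋆ g(a ⋆ c) ⋆ g(c))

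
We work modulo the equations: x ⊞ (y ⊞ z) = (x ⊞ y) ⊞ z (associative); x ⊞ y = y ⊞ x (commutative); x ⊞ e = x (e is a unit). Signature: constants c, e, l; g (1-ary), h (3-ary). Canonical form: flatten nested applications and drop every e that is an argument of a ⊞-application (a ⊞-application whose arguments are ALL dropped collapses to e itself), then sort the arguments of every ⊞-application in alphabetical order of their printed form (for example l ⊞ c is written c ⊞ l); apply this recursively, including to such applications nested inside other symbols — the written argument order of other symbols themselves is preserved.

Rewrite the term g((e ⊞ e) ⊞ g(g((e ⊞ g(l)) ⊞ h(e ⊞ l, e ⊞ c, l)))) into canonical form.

Answer: g(g(g(g(l) ⊞ h(l, c, l))))

Derivation:
Work inside:  (e ⊞ e) ⊞ g(g((e ⊞ g(l)) ⊞ h(e ⊞ l, e ⊞ c, l)))
Flatten:  e ⊞ e ⊞ g(g((e ⊞ g(l)) ⊞ h(e ⊞ l, e ⊞ c, l)))
Simplify inside:  g(g((e ⊞ g(l)) ⊞ h(e ⊞ l, e ⊞ c, l)))  →  g(g(g(l) ⊞ h(l, c, l)))
Drop the unit:  drop e (×2)
Order the arguments:  g(g(g(l) ⊞ h(l, c, l)))
Put back:  g(g(g(g(l) ⊞ h(l, c, l))))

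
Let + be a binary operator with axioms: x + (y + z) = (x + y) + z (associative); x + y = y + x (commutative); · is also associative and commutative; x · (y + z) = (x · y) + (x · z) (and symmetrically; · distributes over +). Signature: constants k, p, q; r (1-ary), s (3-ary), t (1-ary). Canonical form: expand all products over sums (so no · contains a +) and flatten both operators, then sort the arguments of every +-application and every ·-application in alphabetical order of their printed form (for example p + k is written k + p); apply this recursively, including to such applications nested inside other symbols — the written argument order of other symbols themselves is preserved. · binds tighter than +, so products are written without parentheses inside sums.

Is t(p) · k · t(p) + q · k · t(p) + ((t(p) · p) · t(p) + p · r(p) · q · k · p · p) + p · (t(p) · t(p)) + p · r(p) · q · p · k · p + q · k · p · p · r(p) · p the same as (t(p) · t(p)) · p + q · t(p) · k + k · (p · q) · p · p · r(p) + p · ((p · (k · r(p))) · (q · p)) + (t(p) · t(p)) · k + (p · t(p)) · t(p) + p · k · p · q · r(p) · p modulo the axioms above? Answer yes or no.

Answer: yes — both canonical forms are k · p · p · p · q · r(p) + k · p · p · p · q · r(p) + k · p · p · p · q · r(p) + k · q · t(p) + k · t(p) · t(p) + p · t(p) · t(p) + p · t(p) · t(p)

Derivation:
Left:  t(p) · k · t(p) + q · k · t(p) + ((t(p) · p) · t(p) + p · r(p) · q · k · p · p) + p · (t(p) · t(p)) + p · r(p) · q · p · k · p + q · k · p · p · r(p) · p
  Flatten:  k · t(p) · t(p) + k · q · t(p) + p · t(p) · t(p) + k · p · p · p · q · r(p) + p · t(p) · t(p) + k · p · p · p · q · r(p) + k · p · p · p · q · r(p)
  Order the arguments:  k · p · p · p · q · r(p) + k · p · p · p · q · r(p) + k · p · p · p · q · r(p) + k · q · t(p) + k · t(p) · t(p) + p · t(p) · t(p) + p · t(p) · t(p)
Right:  (t(p) · t(p)) · p + q · t(p) · k + k · (p · q) · p · p · r(p) + p · ((p · (k · r(p))) · (q · p)) + (t(p) · t(p)) · k + (p · t(p)) · t(p) + p · k · p · q · r(p) · p
  Merge nested applications:  p · t(p) · t(p) + k · q · t(p) + k · p · p · p · q · r(p) + k · p · p · p · q · r(p) + k · t(p) · t(p) + p · t(p) · t(p) + k · p · p · p · q · r(p)
  Sort:  k · p · p · p · q · r(p) + k · p · p · p · q · r(p) + k · p · p · p · q · r(p) + k · q · t(p) + k · t(p) · t(p) + p · t(p) · t(p) + p · t(p) · t(p)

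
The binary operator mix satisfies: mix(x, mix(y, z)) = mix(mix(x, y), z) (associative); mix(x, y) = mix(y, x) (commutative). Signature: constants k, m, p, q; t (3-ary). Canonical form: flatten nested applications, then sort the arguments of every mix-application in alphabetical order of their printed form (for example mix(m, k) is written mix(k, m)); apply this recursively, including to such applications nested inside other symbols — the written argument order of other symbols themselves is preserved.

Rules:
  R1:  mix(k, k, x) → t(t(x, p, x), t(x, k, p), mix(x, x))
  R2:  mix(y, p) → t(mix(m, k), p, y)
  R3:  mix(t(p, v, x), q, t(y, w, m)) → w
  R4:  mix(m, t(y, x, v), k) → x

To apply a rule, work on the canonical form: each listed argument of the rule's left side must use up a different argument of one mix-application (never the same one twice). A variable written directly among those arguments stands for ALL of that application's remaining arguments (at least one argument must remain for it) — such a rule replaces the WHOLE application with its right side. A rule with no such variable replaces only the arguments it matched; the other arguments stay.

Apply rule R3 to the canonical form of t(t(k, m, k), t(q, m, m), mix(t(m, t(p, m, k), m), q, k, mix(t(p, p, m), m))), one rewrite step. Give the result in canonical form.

Canonical form:  t(t(k, m, k), t(q, m, m), mix(k, m, q, t(m, t(p, m, k), m), t(p, p, m)))
Match R3:  consume q, t(m, t(p, m, k), m), t(p, p, m);  v := p, w := t(p, m, k), x := m, y := m
New term:  t(t(k, m, k), t(q, m, m), mix(k, m, t(p, m, k)))

Answer: t(t(k, m, k), t(q, m, m), mix(k, m, t(p, m, k)))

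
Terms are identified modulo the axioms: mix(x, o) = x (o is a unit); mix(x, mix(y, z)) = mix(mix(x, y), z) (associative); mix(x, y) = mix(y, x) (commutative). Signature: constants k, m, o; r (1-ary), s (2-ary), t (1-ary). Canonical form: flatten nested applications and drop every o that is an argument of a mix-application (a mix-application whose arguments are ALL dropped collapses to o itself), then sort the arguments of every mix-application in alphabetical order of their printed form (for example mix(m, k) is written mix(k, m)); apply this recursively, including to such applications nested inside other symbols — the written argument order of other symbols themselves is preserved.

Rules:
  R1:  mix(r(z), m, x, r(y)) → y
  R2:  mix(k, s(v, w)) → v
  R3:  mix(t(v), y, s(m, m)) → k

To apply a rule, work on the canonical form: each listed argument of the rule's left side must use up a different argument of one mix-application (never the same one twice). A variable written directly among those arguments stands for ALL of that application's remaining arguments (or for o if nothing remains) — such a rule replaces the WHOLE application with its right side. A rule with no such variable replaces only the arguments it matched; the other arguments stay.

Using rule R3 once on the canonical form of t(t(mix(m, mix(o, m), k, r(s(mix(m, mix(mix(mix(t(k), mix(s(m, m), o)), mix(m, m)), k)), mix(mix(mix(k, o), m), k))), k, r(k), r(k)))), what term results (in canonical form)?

Answer: t(t(mix(k, k, m, m, r(k), r(k), r(s(k, mix(k, k, m))))))

Derivation:
Canonical form:  t(t(mix(k, k, m, m, r(k), r(k), r(s(mix(k, m, m, m, s(m, m), t(k)), mix(k, k, m))))))
Apply R3:  consuming s(m, m), t(k);  v := k, y := mix(k, m, m, m)
The extension variable absorbs all remaining arguments, so the whole application is rewritten.
New term:  t(t(mix(k, k, m, m, r(k), r(k), r(s(k, mix(k, k, m))))))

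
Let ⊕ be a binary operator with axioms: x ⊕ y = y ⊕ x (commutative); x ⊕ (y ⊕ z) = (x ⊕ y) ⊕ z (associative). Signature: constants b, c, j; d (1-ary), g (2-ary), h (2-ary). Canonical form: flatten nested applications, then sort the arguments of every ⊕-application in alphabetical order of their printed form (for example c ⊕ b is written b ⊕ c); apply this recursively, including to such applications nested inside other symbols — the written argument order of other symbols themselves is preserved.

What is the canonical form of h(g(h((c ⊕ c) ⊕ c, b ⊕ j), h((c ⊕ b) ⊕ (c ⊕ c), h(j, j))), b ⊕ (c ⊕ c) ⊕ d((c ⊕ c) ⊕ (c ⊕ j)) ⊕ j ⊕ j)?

Answer: h(g(h(c ⊕ c ⊕ c, b ⊕ j), h(b ⊕ c ⊕ c ⊕ c, h(j, j))), b ⊕ c ⊕ c ⊕ d(c ⊕ c ⊕ c ⊕ j) ⊕ j ⊕ j)

Derivation:
Focus inside:  b ⊕ (c ⊕ c) ⊕ d((c ⊕ c) ⊕ (c ⊕ j)) ⊕ j ⊕ j
Un-nest:  b ⊕ c ⊕ c ⊕ d((c ⊕ c) ⊕ (c ⊕ j)) ⊕ j ⊕ j
Canonicalize subterm:  d((c ⊕ c) ⊕ (c ⊕ j))  →  d(c ⊕ c ⊕ c ⊕ j)
Sort arguments:  b ⊕ c ⊕ c ⊕ d(c ⊕ c ⊕ c ⊕ j) ⊕ j ⊕ j
Put back:  h(g(h(c ⊕ c ⊕ c, b ⊕ j), h(b ⊕ c ⊕ c ⊕ c, h(j, j))), b ⊕ c ⊕ c ⊕ d(c ⊕ c ⊕ c ⊕ j) ⊕ j ⊕ j)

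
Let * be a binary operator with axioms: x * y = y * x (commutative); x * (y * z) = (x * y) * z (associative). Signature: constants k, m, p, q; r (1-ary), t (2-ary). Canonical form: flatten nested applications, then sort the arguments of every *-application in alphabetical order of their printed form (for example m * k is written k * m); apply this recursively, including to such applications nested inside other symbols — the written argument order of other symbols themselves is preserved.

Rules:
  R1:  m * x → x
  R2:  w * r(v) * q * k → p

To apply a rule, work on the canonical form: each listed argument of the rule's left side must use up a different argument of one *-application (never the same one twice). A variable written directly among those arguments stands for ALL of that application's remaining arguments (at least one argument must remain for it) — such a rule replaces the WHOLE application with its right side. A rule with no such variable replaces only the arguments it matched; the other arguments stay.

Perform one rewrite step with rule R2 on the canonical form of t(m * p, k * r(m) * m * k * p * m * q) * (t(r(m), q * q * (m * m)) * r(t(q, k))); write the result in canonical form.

Canonical form:  r(t(q, k)) * t(m * p, k * k * m * m * p * q * r(m)) * t(r(m), m * m * q * q)
Apply R2:  consuming k, q, r(m);  v := m, w := k * m * m * p
The variable takes the whole remainder — replace the entire application.
Giving:  r(t(q, k)) * t(m * p, p) * t(r(m), m * m * q * q)

Answer: r(t(q, k)) * t(m * p, p) * t(r(m), m * m * q * q)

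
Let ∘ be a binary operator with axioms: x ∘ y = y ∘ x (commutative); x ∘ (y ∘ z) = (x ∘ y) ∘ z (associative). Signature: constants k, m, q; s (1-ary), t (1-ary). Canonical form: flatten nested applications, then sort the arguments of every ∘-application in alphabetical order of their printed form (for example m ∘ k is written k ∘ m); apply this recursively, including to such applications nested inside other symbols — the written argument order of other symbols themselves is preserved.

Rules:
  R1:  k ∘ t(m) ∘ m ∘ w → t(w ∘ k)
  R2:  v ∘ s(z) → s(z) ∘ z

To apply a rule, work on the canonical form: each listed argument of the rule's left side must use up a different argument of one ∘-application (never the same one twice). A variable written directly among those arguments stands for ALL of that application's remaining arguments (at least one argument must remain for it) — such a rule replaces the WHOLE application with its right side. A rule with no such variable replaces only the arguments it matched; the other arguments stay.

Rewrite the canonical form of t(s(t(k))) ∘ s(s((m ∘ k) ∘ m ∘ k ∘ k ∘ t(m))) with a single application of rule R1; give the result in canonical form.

Answer: s(s(t(k ∘ k ∘ k ∘ m))) ∘ t(s(t(k)))

Derivation:
Canonical form:  s(s(k ∘ k ∘ k ∘ m ∘ m ∘ t(m))) ∘ t(s(t(k)))
Match R1:  consume k, m, t(m);  w := k ∘ k ∘ m
The extension variable absorbs all remaining arguments, so the whole application is rewritten.
Giving:  s(s(t(k ∘ k ∘ k ∘ m))) ∘ t(s(t(k)))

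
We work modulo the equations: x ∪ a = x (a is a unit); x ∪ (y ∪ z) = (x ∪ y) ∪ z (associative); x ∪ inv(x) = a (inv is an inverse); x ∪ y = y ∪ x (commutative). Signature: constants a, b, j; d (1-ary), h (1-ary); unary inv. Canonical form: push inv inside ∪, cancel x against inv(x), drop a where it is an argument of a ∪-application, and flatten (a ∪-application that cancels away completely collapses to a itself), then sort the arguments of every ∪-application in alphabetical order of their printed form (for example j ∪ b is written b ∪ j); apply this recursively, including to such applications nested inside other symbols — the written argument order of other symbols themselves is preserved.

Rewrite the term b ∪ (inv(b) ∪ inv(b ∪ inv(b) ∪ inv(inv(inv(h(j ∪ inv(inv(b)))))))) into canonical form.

Push inv inside:  distribute inv over ∪ and collapse double inv
Inverses cancel:  b cancels
Collect:  h(b ∪ j)

Answer: h(b ∪ j)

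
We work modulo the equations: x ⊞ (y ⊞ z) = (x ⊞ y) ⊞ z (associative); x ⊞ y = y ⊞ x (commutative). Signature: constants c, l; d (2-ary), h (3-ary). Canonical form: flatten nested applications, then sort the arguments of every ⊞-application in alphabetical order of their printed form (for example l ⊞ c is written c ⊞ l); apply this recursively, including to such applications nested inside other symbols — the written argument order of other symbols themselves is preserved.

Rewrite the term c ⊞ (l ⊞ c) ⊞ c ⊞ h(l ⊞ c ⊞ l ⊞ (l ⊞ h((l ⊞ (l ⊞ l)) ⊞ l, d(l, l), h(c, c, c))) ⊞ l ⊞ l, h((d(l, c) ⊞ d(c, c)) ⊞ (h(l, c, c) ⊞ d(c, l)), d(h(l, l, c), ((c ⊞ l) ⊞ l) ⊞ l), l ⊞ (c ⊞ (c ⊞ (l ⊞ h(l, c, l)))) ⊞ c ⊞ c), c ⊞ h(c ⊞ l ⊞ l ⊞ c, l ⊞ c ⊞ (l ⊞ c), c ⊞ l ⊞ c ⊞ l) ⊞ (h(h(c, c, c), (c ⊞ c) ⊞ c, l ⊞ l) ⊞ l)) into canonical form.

Answer: c ⊞ c ⊞ c ⊞ h(c ⊞ h(l ⊞ l ⊞ l ⊞ l, d(l, l), h(c, c, c)) ⊞ l ⊞ l ⊞ l ⊞ l ⊞ l, h(d(c, c) ⊞ d(c, l) ⊞ d(l, c) ⊞ h(l, c, c), d(h(l, l, c), c ⊞ l ⊞ l ⊞ l), c ⊞ c ⊞ c ⊞ c ⊞ h(l, c, l) ⊞ l ⊞ l), c ⊞ h(c ⊞ c ⊞ l ⊞ l, c ⊞ c ⊞ l ⊞ l, c ⊞ c ⊞ l ⊞ l) ⊞ h(h(c, c, c), c ⊞ c ⊞ c, l ⊞ l) ⊞ l) ⊞ l

Derivation:
Merge nested applications:  c ⊞ l ⊞ c ⊞ c ⊞ h(l ⊞ c ⊞ l ⊞ (l ⊞ h((l ⊞ (l ⊞ l)) ⊞ l, d(l, l), h(c, c, c))) ⊞ l ⊞ l, h((d(l, c) ⊞ d(c, c)) ⊞ (h(l, c, c) ⊞ d(c, l)), d(h(l, l, c), ((c ⊞ l) ⊞ l) ⊞ l), l ⊞ (c ⊞ (c ⊞ (l ⊞ h(l, c, l)))) ⊞ c ⊞ c), c ⊞ h(c ⊞ l ⊞ l ⊞ c, l ⊞ c ⊞ (l ⊞ c), c ⊞ l ⊞ c ⊞ l) ⊞ (h(h(c, c, c), (c ⊞ c) ⊞ c, l ⊞ l) ⊞ l))
Inside:  h(l ⊞ c ⊞ l ⊞ (l ⊞ h((l ⊞ (l ⊞ l)) ⊞ l, d(l, l), h(c, c, c))) ⊞ l ⊞ l, h((d(l, c) ⊞ d(c, c)) ⊞ (h(l, c, c) ⊞ d(c, l)), d(h(l, l, c), ((c ⊞ l) ⊞ l) ⊞ l), l ⊞ (c ⊞ (c ⊞ (l ⊞ h(l, c, l)))) ⊞ c ⊞ c), c ⊞ h(c ⊞ l ⊞ l ⊞ c, l ⊞ c ⊞ (l ⊞ c), c ⊞ l ⊞ c ⊞ l) ⊞ (h(h(c, c, c), (c ⊞ c) ⊞ c, l ⊞ l) ⊞ l))  →  h(c ⊞ h(l ⊞ l ⊞ l ⊞ l, d(l, l), h(c, c, c)) ⊞ l ⊞ l ⊞ l ⊞ l ⊞ l, h(d(c, c) ⊞ d(c, l) ⊞ d(l, c) ⊞ h(l, c, c), d(h(l, l, c), c ⊞ l ⊞ l ⊞ l), c ⊞ c ⊞ c ⊞ c ⊞ h(l, c, l) ⊞ l ⊞ l), c ⊞ h(c ⊞ c ⊞ l ⊞ l, c ⊞ c ⊞ l ⊞ l, c ⊞ c ⊞ l ⊞ l) ⊞ h(h(c, c, c), c ⊞ c ⊞ c, l ⊞ l) ⊞ l)
Sort arguments:  c ⊞ c ⊞ c ⊞ h(c ⊞ h(l ⊞ l ⊞ l ⊞ l, d(l, l), h(c, c, c)) ⊞ l ⊞ l ⊞ l ⊞ l ⊞ l, h(d(c, c) ⊞ d(c, l) ⊞ d(l, c) ⊞ h(l, c, c), d(h(l, l, c), c ⊞ l ⊞ l ⊞ l), c ⊞ c ⊞ c ⊞ c ⊞ h(l, c, l) ⊞ l ⊞ l), c ⊞ h(c ⊞ c ⊞ l ⊞ l, c ⊞ c ⊞ l ⊞ l, c ⊞ c ⊞ l ⊞ l) ⊞ h(h(c, c, c), c ⊞ c ⊞ c, l ⊞ l) ⊞ l) ⊞ l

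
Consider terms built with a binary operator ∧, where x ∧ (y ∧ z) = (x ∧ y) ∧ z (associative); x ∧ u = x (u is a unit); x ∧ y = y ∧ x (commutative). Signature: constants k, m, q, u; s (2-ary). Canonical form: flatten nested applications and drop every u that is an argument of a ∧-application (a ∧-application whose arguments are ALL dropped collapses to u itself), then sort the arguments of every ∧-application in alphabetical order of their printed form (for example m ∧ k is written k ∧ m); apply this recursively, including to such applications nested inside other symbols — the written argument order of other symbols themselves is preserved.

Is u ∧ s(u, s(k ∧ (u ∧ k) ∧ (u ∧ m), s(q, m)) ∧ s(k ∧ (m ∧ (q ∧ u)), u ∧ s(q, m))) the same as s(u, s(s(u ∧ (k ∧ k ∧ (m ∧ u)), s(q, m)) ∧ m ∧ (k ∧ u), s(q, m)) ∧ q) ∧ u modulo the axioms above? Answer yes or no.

Left:  u ∧ s(u, s(k ∧ (u ∧ k) ∧ (u ∧ m), s(q, m)) ∧ s(k ∧ (m ∧ (q ∧ u)), u ∧ s(q, m)))
  Canonicalize subterm:  s(u, s(k ∧ (u ∧ k) ∧ (u ∧ m), s(q, m)) ∧ s(k ∧ (m ∧ (q ∧ u)), u ∧ s(q, m)))  →  s(u, s(k ∧ k ∧ m, s(q, m)) ∧ s(k ∧ m ∧ q, s(q, m)))
  Units out:  drop u
  Sort:  s(u, s(k ∧ k ∧ m, s(q, m)) ∧ s(k ∧ m ∧ q, s(q, m)))
Right:  s(u, s(s(u ∧ (k ∧ k ∧ (m ∧ u)), s(q, m)) ∧ m ∧ (k ∧ u), s(q, m)) ∧ q) ∧ u
  Canonicalize subterm:  s(u, s(s(u ∧ (k ∧ k ∧ (m ∧ u)), s(q, m)) ∧ m ∧ (k ∧ u), s(q, m)) ∧ q)  →  s(u, q ∧ s(k ∧ m ∧ s(k ∧ k ∧ m, s(q, m)), s(q, m)))
  Drop the unit:  drop u
  Order the arguments:  s(u, q ∧ s(k ∧ m ∧ s(k ∧ k ∧ m, s(q, m)), s(q, m)))

Answer: no — s(u, s(k ∧ k ∧ m, s(q, m)) ∧ s(k ∧ m ∧ q, s(q, m))) vs s(u, q ∧ s(k ∧ m ∧ s(k ∧ k ∧ m, s(q, m)), s(q, m)))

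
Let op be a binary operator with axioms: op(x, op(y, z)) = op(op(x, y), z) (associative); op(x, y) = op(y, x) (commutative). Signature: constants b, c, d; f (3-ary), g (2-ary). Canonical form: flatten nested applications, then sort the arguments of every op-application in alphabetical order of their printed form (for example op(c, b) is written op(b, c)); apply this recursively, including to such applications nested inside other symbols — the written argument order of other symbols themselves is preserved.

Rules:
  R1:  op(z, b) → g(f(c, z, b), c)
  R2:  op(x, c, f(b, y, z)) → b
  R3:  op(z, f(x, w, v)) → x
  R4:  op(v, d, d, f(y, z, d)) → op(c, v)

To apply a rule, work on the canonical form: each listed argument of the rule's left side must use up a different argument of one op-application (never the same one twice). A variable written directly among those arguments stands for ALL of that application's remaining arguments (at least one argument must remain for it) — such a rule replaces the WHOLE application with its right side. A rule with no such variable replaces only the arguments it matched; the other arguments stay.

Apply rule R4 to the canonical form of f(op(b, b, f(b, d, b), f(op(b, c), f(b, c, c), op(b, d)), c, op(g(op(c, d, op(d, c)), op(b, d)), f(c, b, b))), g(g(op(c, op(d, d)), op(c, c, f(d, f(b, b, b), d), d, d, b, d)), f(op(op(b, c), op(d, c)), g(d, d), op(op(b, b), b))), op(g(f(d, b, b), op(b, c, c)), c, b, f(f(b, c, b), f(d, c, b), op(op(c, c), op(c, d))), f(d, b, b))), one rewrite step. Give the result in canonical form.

Canonical form:  f(op(b, b, c, f(b, d, b), f(c, b, b), f(op(b, c), f(b, c, c), op(b, d)), g(op(c, c, d, d), op(b, d))), g(g(op(c, d, d), op(b, c, c, d, d, d, f(d, f(b, b, b), d))), f(op(b, c, c, d), g(d, d), op(b, b, b))), op(b, c, f(d, b, b), f(f(b, c, b), f(d, c, b), op(c, c, c, d)), g(f(d, b, b), op(b, c, c))))
Apply R4:  consuming d, d, f(d, f(b, b, b), d);  v := op(b, c, c, d), y := d, z := f(b, b, b)
The extension variable absorbs all remaining arguments, so the whole application is rewritten.
New term:  f(op(b, b, c, f(b, d, b), f(c, b, b), f(op(b, c), f(b, c, c), op(b, d)), g(op(c, c, d, d), op(b, d))), g(g(op(c, d, d), op(b, c, c, c, d)), f(op(b, c, c, d), g(d, d), op(b, b, b))), op(b, c, f(d, b, b), f(f(b, c, b), f(d, c, b), op(c, c, c, d)), g(f(d, b, b), op(b, c, c))))

Answer: f(op(b, b, c, f(b, d, b), f(c, b, b), f(op(b, c), f(b, c, c), op(b, d)), g(op(c, c, d, d), op(b, d))), g(g(op(c, d, d), op(b, c, c, c, d)), f(op(b, c, c, d), g(d, d), op(b, b, b))), op(b, c, f(d, b, b), f(f(b, c, b), f(d, c, b), op(c, c, c, d)), g(f(d, b, b), op(b, c, c))))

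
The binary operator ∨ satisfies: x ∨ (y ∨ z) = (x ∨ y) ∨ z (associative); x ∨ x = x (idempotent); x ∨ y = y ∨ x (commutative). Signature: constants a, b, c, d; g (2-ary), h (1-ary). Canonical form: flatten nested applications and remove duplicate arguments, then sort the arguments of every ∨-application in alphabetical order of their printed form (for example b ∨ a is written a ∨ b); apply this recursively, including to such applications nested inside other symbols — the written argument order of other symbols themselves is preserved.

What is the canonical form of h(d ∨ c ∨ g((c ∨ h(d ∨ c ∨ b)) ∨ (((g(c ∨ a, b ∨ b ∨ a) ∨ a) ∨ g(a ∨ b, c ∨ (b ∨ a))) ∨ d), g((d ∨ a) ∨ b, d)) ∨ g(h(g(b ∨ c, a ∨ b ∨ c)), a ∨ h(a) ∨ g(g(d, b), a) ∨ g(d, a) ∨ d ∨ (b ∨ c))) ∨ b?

Inside:  h(d ∨ c ∨ g((c ∨ h(d ∨ c ∨ b)) ∨ (((g(c ∨ a, b ∨ b ∨ a) ∨ a) ∨ g(a ∨ b, c ∨ (b ∨ a))) ∨ d), g((d ∨ a) ∨ b, d)) ∨ g(h(g(b ∨ c, a ∨ b ∨ c)), a ∨ h(a) ∨ g(g(d, b), a) ∨ g(d, a) ∨ d ∨ (b ∨ c)))  →  h(c ∨ d ∨ g(a ∨ c ∨ d ∨ g(a ∨ b, a ∨ b ∨ c) ∨ g(a ∨ c, a ∨ b) ∨ h(b ∨ c ∨ d), g(a ∨ b ∨ d, d)) ∨ g(h(g(b ∨ c, a ∨ b ∨ c)), a ∨ b ∨ c ∨ d ∨ g(d, a) ∨ g(g(d, b), a) ∨ h(a)))
Sort:  b ∨ h(c ∨ d ∨ g(a ∨ c ∨ d ∨ g(a ∨ b, a ∨ b ∨ c) ∨ g(a ∨ c, a ∨ b) ∨ h(b ∨ c ∨ d), g(a ∨ b ∨ d, d)) ∨ g(h(g(b ∨ c, a ∨ b ∨ c)), a ∨ b ∨ c ∨ d ∨ g(d, a) ∨ g(g(d, b), a) ∨ h(a)))

Answer: b ∨ h(c ∨ d ∨ g(a ∨ c ∨ d ∨ g(a ∨ b, a ∨ b ∨ c) ∨ g(a ∨ c, a ∨ b) ∨ h(b ∨ c ∨ d), g(a ∨ b ∨ d, d)) ∨ g(h(g(b ∨ c, a ∨ b ∨ c)), a ∨ b ∨ c ∨ d ∨ g(d, a) ∨ g(g(d, b), a) ∨ h(a)))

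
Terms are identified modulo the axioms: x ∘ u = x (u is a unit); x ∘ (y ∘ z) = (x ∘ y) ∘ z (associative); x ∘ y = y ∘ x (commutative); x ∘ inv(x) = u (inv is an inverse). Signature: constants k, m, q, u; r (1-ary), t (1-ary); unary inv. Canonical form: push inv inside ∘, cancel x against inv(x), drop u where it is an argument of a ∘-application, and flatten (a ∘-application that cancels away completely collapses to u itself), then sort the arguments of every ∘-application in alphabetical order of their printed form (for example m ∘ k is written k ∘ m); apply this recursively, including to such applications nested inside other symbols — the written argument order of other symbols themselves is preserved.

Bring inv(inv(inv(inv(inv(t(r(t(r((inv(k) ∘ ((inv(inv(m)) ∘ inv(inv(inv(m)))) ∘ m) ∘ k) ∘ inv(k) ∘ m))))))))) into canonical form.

Push inv inside:  distribute inv over ∘ and collapse double inv
Collect:  inv(t(r(t(r(inv(k) ∘ m ∘ m)))))

Answer: inv(t(r(t(r(inv(k) ∘ m ∘ m)))))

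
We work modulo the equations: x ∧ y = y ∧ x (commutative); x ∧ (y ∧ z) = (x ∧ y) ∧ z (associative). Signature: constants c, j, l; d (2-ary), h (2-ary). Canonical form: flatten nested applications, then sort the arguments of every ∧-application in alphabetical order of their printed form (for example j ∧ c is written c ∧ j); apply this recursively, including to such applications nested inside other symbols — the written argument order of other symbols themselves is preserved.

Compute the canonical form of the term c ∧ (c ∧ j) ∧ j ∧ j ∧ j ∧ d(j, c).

Flatten:  c ∧ c ∧ j ∧ j ∧ j ∧ j ∧ d(j, c)
Sort arguments:  c ∧ c ∧ d(j, c) ∧ j ∧ j ∧ j ∧ j

Answer: c ∧ c ∧ d(j, c) ∧ j ∧ j ∧ j ∧ j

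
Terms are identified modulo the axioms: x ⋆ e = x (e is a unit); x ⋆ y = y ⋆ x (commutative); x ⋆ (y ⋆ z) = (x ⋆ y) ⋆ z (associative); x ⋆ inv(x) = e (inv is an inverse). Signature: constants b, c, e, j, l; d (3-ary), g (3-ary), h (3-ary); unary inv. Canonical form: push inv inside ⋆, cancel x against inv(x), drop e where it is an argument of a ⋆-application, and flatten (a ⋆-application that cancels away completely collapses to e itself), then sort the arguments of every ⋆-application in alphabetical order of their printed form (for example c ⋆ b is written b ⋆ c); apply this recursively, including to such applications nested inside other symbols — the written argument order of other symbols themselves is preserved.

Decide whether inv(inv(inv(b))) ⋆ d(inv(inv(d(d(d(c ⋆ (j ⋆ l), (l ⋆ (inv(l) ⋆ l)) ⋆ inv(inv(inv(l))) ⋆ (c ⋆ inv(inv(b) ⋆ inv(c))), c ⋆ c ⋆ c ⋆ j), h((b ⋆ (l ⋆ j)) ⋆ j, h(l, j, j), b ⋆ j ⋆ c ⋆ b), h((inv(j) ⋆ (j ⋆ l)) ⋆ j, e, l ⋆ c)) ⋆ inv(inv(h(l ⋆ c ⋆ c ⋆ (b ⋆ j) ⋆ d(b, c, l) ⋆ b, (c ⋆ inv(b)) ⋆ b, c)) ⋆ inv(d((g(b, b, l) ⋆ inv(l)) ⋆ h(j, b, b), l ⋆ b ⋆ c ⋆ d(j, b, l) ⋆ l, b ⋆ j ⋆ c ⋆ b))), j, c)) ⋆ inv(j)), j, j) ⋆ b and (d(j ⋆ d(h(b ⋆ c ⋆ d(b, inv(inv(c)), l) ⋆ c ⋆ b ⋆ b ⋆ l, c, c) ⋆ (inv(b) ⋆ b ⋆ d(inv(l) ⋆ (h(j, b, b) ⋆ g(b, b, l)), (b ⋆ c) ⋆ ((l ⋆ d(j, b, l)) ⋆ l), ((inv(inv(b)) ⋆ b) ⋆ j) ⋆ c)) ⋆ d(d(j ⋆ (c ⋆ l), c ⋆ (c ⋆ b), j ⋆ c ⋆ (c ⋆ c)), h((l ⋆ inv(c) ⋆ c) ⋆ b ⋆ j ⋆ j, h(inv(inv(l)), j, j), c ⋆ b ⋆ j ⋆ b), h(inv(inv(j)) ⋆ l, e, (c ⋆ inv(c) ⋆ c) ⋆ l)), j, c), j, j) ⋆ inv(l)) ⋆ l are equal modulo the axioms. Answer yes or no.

Answer: no — d(d(d(d(c ⋆ j ⋆ l, b ⋆ c ⋆ c, c ⋆ c ⋆ c ⋆ j), h(b ⋆ j ⋆ j ⋆ l, h(l, j, j), b ⋆ b ⋆ c ⋆ j), h(j ⋆ l, e, c ⋆ l)) ⋆ d(g(b, b, l) ⋆ h(j, b, b) ⋆ inv(l), b ⋆ c ⋆ d(j, b, l) ⋆ l ⋆ l, b ⋆ b ⋆ c ⋆ j) ⋆ h(b ⋆ b ⋆ c ⋆ c ⋆ d(b, c, l) ⋆ j ⋆ l, c, c), j, c) ⋆ j, j, j) vs d(d(d(d(c ⋆ j ⋆ l, b ⋆ c ⋆ c, c ⋆ c ⋆ c ⋆ j), h(b ⋆ j ⋆ j ⋆ l, h(l, j, j), b ⋆ b ⋆ c ⋆ j), h(j ⋆ l, e, c ⋆ l)) ⋆ d(g(b, b, l) ⋆ h(j, b, b) ⋆ inv(l), b ⋆ c ⋆ d(j, b, l) ⋆ l ⋆ l, b ⋆ b ⋆ c ⋆ j) ⋆ h(b ⋆ b ⋆ b ⋆ c ⋆ c ⋆ d(b, c, l) ⋆ l, c, c), j, c) ⋆ j, j, j)

Derivation:
Left:  inv(inv(inv(b))) ⋆ d(inv(inv(d(d(d(c ⋆ (j ⋆ l), (l ⋆ (inv(l) ⋆ l)) ⋆ inv(inv(inv(l))) ⋆ (c ⋆ inv(inv(b) ⋆ inv(c))), c ⋆ c ⋆ c ⋆ j), h((b ⋆ (l ⋆ j)) ⋆ j, h(l, j, j), b ⋆ j ⋆ c ⋆ b), h((inv(j) ⋆ (j ⋆ l)) ⋆ j, e, l ⋆ c)) ⋆ inv(inv(h(l ⋆ c ⋆ c ⋆ (b ⋆ j) ⋆ d(b, c, l) ⋆ b, (c ⋆ inv(b)) ⋆ b, c)) ⋆ inv(d((g(b, b, l) ⋆ inv(l)) ⋆ h(j, b, b), l ⋆ b ⋆ c ⋆ d(j, b, l) ⋆ l, b ⋆ j ⋆ c ⋆ b))), j, c)) ⋆ inv(j)), j, j) ⋆ b
  Push inv inside:  distribute inv over ⋆ and collapse double inv
  Cancel:  b cancels
  Collect terms:  d(d(d(d(c ⋆ j ⋆ l, b ⋆ c ⋆ c, c ⋆ c ⋆ c ⋆ j), h(b ⋆ j ⋆ j ⋆ l, h(l, j, j), b ⋆ b ⋆ c ⋆ j), h(j ⋆ l, e, c ⋆ l)) ⋆ d(g(b, b, l) ⋆ h(j, b, b) ⋆ inv(l), b ⋆ c ⋆ d(j, b, l) ⋆ l ⋆ l, b ⋆ b ⋆ c ⋆ j) ⋆ h(b ⋆ b ⋆ c ⋆ c ⋆ d(b, c, l) ⋆ j ⋆ l, c, c), j, c) ⋆ j, j, j)
Right:  (d(j ⋆ d(h(b ⋆ c ⋆ d(b, inv(inv(c)), l) ⋆ c ⋆ b ⋆ b ⋆ l, c, c) ⋆ (inv(b) ⋆ b ⋆ d(inv(l) ⋆ (h(j, b, b) ⋆ g(b, b, l)), (b ⋆ c) ⋆ ((l ⋆ d(j, b, l)) ⋆ l), ((inv(inv(b)) ⋆ b) ⋆ j) ⋆ c)) ⋆ d(d(j ⋆ (c ⋆ l), c ⋆ (c ⋆ b), j ⋆ c ⋆ (c ⋆ c)), h((l ⋆ inv(c) ⋆ c) ⋆ b ⋆ j ⋆ j, h(inv(inv(l)), j, j), c ⋆ b ⋆ j ⋆ b), h(inv(inv(j)) ⋆ l, e, (c ⋆ inv(c) ⋆ c) ⋆ l)), j, c), j, j) ⋆ inv(l)) ⋆ l
  Push inv inside:  distribute inv over ⋆ and collapse double inv
  Inverses cancel:  l cancels
  Collect:  d(d(d(d(c ⋆ j ⋆ l, b ⋆ c ⋆ c, c ⋆ c ⋆ c ⋆ j), h(b ⋆ j ⋆ j ⋆ l, h(l, j, j), b ⋆ b ⋆ c ⋆ j), h(j ⋆ l, e, c ⋆ l)) ⋆ d(g(b, b, l) ⋆ h(j, b, b) ⋆ inv(l), b ⋆ c ⋆ d(j, b, l) ⋆ l ⋆ l, b ⋆ b ⋆ c ⋆ j) ⋆ h(b ⋆ b ⋆ b ⋆ c ⋆ c ⋆ d(b, c, l) ⋆ l, c, c), j, c) ⋆ j, j, j)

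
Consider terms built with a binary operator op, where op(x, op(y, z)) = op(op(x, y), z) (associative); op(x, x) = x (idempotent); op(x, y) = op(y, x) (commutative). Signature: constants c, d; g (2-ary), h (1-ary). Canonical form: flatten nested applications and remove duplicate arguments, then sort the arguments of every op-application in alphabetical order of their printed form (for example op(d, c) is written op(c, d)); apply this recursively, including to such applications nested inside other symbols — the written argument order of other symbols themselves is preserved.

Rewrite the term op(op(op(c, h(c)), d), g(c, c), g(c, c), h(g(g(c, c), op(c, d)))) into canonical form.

Flatten:  op(c, h(c), d, g(c, c), g(c, c), h(g(g(c, c), op(c, d))))
Idempotence:  drop duplicate g(c, c)
Sort:  op(c, d, g(c, c), h(c), h(g(g(c, c), op(c, d))))

Answer: op(c, d, g(c, c), h(c), h(g(g(c, c), op(c, d))))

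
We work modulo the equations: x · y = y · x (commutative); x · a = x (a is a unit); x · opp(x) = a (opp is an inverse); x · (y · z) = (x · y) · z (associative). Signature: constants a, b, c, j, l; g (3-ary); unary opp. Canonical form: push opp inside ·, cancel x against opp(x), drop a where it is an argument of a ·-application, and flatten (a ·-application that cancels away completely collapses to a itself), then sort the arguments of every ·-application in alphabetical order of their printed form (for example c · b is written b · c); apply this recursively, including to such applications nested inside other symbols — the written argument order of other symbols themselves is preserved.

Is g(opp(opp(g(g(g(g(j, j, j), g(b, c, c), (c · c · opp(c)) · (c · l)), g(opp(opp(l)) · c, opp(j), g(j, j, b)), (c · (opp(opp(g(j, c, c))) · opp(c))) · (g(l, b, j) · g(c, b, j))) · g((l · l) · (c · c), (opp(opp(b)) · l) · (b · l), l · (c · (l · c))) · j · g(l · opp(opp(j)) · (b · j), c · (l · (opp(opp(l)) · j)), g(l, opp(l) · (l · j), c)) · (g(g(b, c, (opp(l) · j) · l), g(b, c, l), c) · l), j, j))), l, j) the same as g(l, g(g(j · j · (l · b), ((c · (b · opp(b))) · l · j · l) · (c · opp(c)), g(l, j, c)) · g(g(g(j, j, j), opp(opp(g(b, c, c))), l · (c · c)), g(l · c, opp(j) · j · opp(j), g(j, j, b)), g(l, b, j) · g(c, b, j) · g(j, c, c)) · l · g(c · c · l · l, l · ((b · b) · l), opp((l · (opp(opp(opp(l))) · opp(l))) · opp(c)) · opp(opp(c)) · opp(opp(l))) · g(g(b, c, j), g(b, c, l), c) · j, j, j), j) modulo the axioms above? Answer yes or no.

Answer: no — g(g(g(b · j · j · l, c · j · l · l, g(l, j, c)) · g(c · c · l · l, b · b · l · l, c · c · l · l) · g(g(b, c, j), g(b, c, l), c) · g(g(g(j, j, j), g(b, c, c), c · c · l), g(c · l, opp(j), g(j, j, b)), g(c, b, j) · g(j, c, c) · g(l, b, j)) · j · l, j, j), l, j) vs g(l, g(g(b · j · j · l, c · j · l · l, g(l, j, c)) · g(c · c · l · l, b · b · l · l, c · c · l · l) · g(g(b, c, j), g(b, c, l), c) · g(g(g(j, j, j), g(b, c, c), c · c · l), g(c · l, opp(j), g(j, j, b)), g(c, b, j) · g(j, c, c) · g(l, b, j)) · j · l, j, j), j)

Derivation:
Left:  g(opp(opp(g(g(g(g(j, j, j), g(b, c, c), (c · c · opp(c)) · (c · l)), g(opp(opp(l)) · c, opp(j), g(j, j, b)), (c · (opp(opp(g(j, c, c))) · opp(c))) · (g(l, b, j) · g(c, b, j))) · g((l · l) · (c · c), (opp(opp(b)) · l) · (b · l), l · (c · (l · c))) · j · g(l · opp(opp(j)) · (b · j), c · (l · (opp(opp(l)) · j)), g(l, opp(l) · (l · j), c)) · (g(g(b, c, (opp(l) · j) · l), g(b, c, l), c) · l), j, j))), l, j)
  Descend into:  g(g(g(j, j, j), g(b, c, c), (c · c · opp(c)) · (c · l)), g(opp(opp(l)) · c, opp(j), g(j, j, b)), (c · (opp(opp(g(j, c, c))) · opp(c))) · (g(l, b, j) · g(c, b, j))) · g((l · l) · (c · c), (opp(opp(b)) · l) · (b · l), l · (c · (l · c))) · j · g(l · opp(opp(j)) · (b · j), c · (l · (opp(opp(l)) · j)), g(l, opp(l) · (l · j), c)) · (g(g(b, c, (opp(l) · j) · l), g(b, c, l), c) · l)
  Push opp inside:  distribute opp over · and collapse double opp
  Combine occurrences:  g(g(g(j, j, j), g(b, c, c), c · c · l), g(c · l, opp(j), g(j, j, b)), g(c, b, j) · g(j, c, c) · g(l, b, j)) · g(c · c · l · l, b · b · l · l, c · c · l · l) · j · g(b · j · j · l, c · j · l · l, g(l, j, c)) · g(g(b, c, j), g(b, c, l), c) · l
  Sort:  g(b · j · j · l, c · j · l · l, g(l, j, c)) · g(c · c · l · l, b · b · l · l, c · c · l · l) · g(g(b, c, j), g(b, c, l), c) · g(g(g(j, j, j), g(b, c, c), c · c · l), g(c · l, opp(j), g(j, j, b)), g(c, b, j) · g(j, c, c) · g(l, b, j)) · j · l
  Rebuild:  g(g(g(b · j · j · l, c · j · l · l, g(l, j, c)) · g(c · c · l · l, b · b · l · l, c · c · l · l) · g(g(b, c, j), g(b, c, l), c) · g(g(g(j, j, j), g(b, c, c), c · c · l), g(c · l, opp(j), g(j, j, b)), g(c, b, j) · g(j, c, c) · g(l, b, j)) · j · l, j, j), l, j)
Right:  g(l, g(g(j · j · (l · b), ((c · (b · opp(b))) · l · j · l) · (c · opp(c)), g(l, j, c)) · g(g(g(j, j, j), opp(opp(g(b, c, c))), l · (c · c)), g(l · c, opp(j) · j · opp(j), g(j, j, b)), g(l, b, j) · g(c, b, j) · g(j, c, c)) · l · g(c · c · l · l, l · ((b · b) · l), opp((l · (opp(opp(opp(l))) · opp(l))) · opp(c)) · opp(opp(c)) · opp(opp(l))) · g(g(b, c, j), g(b, c, l), c) · j, j, j), j)
  Focus inside:  g(j · j · (l · b), ((c · (b · opp(b))) · l · j · l) · (c · opp(c)), g(l, j, c)) · g(g(g(j, j, j), opp(opp(g(b, c, c))), l · (c · c)), g(l · c, opp(j) · j · opp(j), g(j, j, b)), g(l, b, j) · g(c, b, j) · g(j, c, c)) · l · g(c · c · l · l, l · ((b · b) · l), opp((l · (opp(opp(opp(l))) · opp(l))) · opp(c)) · opp(opp(c)) · opp(opp(l))) · g(g(b, c, j), g(b, c, l), c) · j
  Push opp inside:  distribute opp over · and collapse double opp
  Collect terms:  g(b · j · j · l, c · j · l · l, g(l, j, c)) · g(g(g(j, j, j), g(b, c, c), c · c · l), g(c · l, opp(j), g(j, j, b)), g(c, b, j) · g(j, c, c) · g(l, b, j)) · l · g(c · c · l · l, b · b · l · l, c · c · l · l) · g(g(b, c, j), g(b, c, l), c) · j
  Order the arguments:  g(b · j · j · l, c · j · l · l, g(l, j, c)) · g(c · c · l · l, b · b · l · l, c · c · l · l) · g(g(b, c, j), g(b, c, l), c) · g(g(g(j, j, j), g(b, c, c), c · c · l), g(c · l, opp(j), g(j, j, b)), g(c, b, j) · g(j, c, c) · g(l, b, j)) · j · l
  Put back:  g(l, g(g(b · j · j · l, c · j · l · l, g(l, j, c)) · g(c · c · l · l, b · b · l · l, c · c · l · l) · g(g(b, c, j), g(b, c, l), c) · g(g(g(j, j, j), g(b, c, c), c · c · l), g(c · l, opp(j), g(j, j, b)), g(c, b, j) · g(j, c, c) · g(l, b, j)) · j · l, j, j), j)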